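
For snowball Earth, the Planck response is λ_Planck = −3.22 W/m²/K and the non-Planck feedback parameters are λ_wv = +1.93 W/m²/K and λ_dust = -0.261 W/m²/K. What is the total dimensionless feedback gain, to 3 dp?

0.518

Convert to gains: g_wv = 1.93/3.22 = 0.5994; g_dust = -0.261/3.22 = -0.08106.
Total gain g = 0.51834.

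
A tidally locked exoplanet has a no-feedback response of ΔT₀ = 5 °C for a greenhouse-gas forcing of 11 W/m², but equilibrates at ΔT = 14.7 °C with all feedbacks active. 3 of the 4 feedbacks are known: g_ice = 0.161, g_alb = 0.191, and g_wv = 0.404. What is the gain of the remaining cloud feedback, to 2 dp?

Amplification A = ΔT/ΔT₀ = 14.7/5 = 2.94.
Total gain g = 1 − 1/A = 1 − 1/2.94 = 0.6599.
Known gains sum to 0.161 + 0.191 + 0.404 = 0.756.
g_cld = 0.6599 − 0.756 = -0.10.

-0.10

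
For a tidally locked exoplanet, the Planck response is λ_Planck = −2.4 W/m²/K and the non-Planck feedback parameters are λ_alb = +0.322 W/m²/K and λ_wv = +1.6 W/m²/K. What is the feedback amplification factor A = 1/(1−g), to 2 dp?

Convert to gains: g_alb = 0.322/2.4 = 0.1342; g_wv = 1.6/2.4 = 0.6667.
Total gain g = 0.8009.
A = 1/(1 − 0.8009) = 5.02.

5.02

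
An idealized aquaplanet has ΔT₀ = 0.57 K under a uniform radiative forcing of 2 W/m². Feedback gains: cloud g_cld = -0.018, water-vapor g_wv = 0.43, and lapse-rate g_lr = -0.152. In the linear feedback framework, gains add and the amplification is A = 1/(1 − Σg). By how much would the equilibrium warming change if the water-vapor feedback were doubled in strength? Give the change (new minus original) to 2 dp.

1.07 K

Original: g = 0.26, ΔT = 0.57/(1−0.26) = 0.7703 K.
With doubled water-vapor: g' = 0.69, ΔT' = 0.57/(1−0.69) = 1.8387 K.
Change = 1.8387 − 0.7703 = 1.07 K.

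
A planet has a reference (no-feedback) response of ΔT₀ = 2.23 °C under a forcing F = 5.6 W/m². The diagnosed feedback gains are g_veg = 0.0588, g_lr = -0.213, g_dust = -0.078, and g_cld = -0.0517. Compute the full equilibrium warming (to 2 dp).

Total gain g = 0.0588 − 0.213 − 0.078 − 0.0517 = -0.2839.
Amplification A = 1/(1 + 0.2839) = 0.7789.
ΔT = 2.23 × 0.7789 = 1.74 °C.

1.74 °C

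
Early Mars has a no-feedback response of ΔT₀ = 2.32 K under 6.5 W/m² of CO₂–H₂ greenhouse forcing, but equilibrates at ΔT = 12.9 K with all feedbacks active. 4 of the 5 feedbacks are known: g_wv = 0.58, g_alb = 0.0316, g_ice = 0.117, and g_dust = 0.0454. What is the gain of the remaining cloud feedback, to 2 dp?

0.05

Amplification A = ΔT/ΔT₀ = 12.9/2.32 = 5.56.
Total gain g = 1 − 1/A = 1 − 1/5.56 = 0.8201.
Known gains sum to 0.58 + 0.0316 + 0.117 + 0.0454 = 0.774.
g_cld = 0.8201 − 0.774 = 0.05.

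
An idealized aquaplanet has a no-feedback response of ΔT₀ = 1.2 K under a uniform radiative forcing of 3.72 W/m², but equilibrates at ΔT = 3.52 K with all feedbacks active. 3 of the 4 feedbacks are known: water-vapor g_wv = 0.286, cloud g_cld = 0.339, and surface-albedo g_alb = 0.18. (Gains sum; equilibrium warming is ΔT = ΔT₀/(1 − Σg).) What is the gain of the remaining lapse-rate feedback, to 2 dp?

-0.15

Amplification A = ΔT/ΔT₀ = 3.52/1.2 = 2.933.
Total gain g = 1 − 1/A = 1 − 1/2.933 = 0.6591.
Known gains sum to 0.286 + 0.339 + 0.18 = 0.805.
g_lr = 0.6591 − 0.805 = -0.15.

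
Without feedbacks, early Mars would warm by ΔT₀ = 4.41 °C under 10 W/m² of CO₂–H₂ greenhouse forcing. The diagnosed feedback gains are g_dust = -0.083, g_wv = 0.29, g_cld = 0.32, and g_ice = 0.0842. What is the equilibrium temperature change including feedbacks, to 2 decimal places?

Total gain g = -0.083 + 0.29 + 0.32 + 0.0842 = 0.6112.
Amplification A = 1/(1 − 0.6112) = 2.572.
ΔT = 4.41 × 2.572 = 11.34 °C.

11.34 °C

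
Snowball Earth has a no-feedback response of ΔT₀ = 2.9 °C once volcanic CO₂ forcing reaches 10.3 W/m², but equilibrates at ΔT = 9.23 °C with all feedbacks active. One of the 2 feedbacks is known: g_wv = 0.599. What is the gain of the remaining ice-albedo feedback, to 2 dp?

Amplification A = ΔT/ΔT₀ = 9.23/2.9 = 3.183.
Total gain g = 1 − 1/A = 1 − 1/3.183 = 0.6858.
The known gain is 0.599.
g_ice = 0.6858 − 0.599 = 0.09.

0.09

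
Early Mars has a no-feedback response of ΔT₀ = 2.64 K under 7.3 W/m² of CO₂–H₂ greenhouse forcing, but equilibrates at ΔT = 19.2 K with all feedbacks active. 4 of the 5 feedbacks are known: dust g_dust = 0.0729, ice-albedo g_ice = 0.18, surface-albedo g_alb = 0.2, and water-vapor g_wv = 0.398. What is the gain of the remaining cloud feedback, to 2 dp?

0.01

Amplification A = ΔT/ΔT₀ = 19.2/2.64 = 7.273.
Total gain g = 1 − 1/A = 1 − 1/7.273 = 0.8625.
Known gains sum to 0.0729 + 0.18 + 0.2 + 0.398 = 0.8509.
g_cld = 0.8625 − 0.8509 = 0.01.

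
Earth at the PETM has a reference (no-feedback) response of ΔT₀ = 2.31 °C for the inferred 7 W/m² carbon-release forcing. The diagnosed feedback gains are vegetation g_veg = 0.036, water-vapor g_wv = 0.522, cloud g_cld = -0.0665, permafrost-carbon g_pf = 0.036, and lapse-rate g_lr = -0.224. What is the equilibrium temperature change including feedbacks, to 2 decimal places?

Total gain g = 0.036 + 0.522 − 0.0665 + 0.036 − 0.224 = 0.3035.
Amplification A = 1/(1 − 0.3035) = 1.436.
ΔT = 2.31 × 1.436 = 3.32 °C.

3.32 °C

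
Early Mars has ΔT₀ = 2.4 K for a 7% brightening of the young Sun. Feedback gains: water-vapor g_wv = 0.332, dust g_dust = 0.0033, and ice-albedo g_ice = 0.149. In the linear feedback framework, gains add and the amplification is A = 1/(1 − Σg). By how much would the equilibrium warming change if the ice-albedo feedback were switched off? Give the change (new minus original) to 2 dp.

-1.04 K

Original: g = 0.4843, ΔT = 2.4/(1−0.4843) = 4.6539 K.
Without ice-albedo: g' = 0.3353, ΔT' = 2.4/(1−0.3353) = 3.6107 K.
Change = 3.6107 − 4.6539 = -1.04 K.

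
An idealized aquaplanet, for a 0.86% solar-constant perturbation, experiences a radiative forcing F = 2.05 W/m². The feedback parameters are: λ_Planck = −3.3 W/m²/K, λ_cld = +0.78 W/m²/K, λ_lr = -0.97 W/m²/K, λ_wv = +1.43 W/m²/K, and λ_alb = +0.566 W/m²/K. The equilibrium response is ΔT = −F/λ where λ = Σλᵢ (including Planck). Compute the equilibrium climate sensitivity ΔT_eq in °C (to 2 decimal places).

Net feedback parameter λ = (−3.3) + (+0.78) + (-0.97) + (+1.43) + (+0.566) = -1.494 W/m²/K.
ΔT = −F/λ = −2.05/(-1.494) = 1.37 °C.

1.37 °C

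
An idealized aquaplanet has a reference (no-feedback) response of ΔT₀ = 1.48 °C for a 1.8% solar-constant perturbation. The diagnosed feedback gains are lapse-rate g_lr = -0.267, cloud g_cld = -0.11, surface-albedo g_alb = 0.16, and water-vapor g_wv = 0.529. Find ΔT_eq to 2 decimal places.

2.15 °C

Total gain g = -0.267 − 0.11 + 0.16 + 0.529 = 0.312.
Amplification A = 1/(1 − 0.312) = 1.453.
ΔT = 1.48 × 1.453 = 2.15 °C.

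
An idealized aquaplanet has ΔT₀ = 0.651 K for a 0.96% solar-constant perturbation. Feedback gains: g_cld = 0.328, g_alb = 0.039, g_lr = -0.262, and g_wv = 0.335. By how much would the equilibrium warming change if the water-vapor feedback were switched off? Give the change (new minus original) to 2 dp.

-0.44 K

Original: g = 0.44, ΔT = 0.651/(1−0.44) = 1.1625 K.
Without water-vapor: g' = 0.105, ΔT' = 0.651/(1−0.105) = 0.7274 K.
Change = 0.7274 − 1.1625 = -0.44 K.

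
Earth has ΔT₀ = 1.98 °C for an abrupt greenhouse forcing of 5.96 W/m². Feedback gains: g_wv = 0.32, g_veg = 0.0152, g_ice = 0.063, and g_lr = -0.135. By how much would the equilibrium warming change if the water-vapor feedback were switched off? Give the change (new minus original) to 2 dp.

Original: g = 0.2632, ΔT = 1.98/(1−0.2632) = 2.6873 °C.
Without water-vapor: g' = -0.0568, ΔT' = 1.98/(1+0.0568) = 1.8736 °C.
Change = 1.8736 − 2.6873 = -0.81 °C.

-0.81 °C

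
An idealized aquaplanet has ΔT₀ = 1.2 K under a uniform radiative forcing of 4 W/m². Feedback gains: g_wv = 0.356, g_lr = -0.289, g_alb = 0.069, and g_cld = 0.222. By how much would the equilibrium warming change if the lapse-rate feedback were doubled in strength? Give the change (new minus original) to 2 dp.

Original: g = 0.358, ΔT = 1.2/(1−0.358) = 1.8692 K.
With doubled lapse-rate: g' = 0.069, ΔT' = 1.2/(1−0.069) = 1.2889 K.
Change = 1.2889 − 1.8692 = -0.58 K.

-0.58 K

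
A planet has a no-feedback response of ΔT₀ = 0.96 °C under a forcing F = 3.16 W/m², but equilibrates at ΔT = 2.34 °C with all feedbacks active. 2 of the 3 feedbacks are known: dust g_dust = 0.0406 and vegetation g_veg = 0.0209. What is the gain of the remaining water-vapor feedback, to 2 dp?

Amplification A = ΔT/ΔT₀ = 2.34/0.96 = 2.438.
Total gain g = 1 − 1/A = 1 − 1/2.438 = 0.5898.
Known gains sum to 0.0406 + 0.0209 = 0.0615.
g_wv = 0.5898 − 0.0615 = 0.53.

0.53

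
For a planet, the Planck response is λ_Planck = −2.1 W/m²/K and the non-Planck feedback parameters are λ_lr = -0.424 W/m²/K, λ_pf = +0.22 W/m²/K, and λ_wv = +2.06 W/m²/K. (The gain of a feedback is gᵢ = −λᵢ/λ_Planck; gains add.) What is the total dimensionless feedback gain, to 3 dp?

0.884

Convert to gains: g_lr = -0.424/2.1 = -0.2019; g_pf = 0.22/2.1 = 0.1048; g_wv = 2.06/2.1 = 0.981.
Total gain g = 0.8839.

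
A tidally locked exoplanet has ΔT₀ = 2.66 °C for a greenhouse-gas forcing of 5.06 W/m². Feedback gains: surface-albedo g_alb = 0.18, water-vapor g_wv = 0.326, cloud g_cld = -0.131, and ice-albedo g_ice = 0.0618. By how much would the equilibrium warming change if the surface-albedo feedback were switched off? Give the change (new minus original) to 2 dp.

Original: g = 0.4368, ΔT = 2.66/(1−0.4368) = 4.7230 °C.
Without surface-albedo: g' = 0.2568, ΔT' = 2.66/(1−0.2568) = 3.5791 °C.
Change = 3.5791 − 4.7230 = -1.14 °C.

-1.14 °C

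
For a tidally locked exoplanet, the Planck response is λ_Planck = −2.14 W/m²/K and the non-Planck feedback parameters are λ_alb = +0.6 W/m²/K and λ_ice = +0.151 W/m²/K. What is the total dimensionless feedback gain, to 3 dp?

0.351

Convert to gains: g_alb = 0.6/2.14 = 0.2804; g_ice = 0.151/2.14 = 0.07056.
Total gain g = 0.35096.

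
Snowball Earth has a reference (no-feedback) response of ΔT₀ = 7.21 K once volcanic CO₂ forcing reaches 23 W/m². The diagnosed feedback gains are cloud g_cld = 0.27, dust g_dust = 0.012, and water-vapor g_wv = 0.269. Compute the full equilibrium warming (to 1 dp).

16.1 K

Total gain g = 0.27 + 0.012 + 0.269 = 0.551.
Amplification A = 1/(1 − 0.551) = 2.227.
ΔT = 7.21 × 2.227 = 16.1 K.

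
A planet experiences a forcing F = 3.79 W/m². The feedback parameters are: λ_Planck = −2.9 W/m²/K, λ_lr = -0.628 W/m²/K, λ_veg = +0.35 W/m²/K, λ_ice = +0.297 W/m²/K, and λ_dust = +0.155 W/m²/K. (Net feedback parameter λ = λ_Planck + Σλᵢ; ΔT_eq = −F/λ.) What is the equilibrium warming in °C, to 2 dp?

Net feedback parameter λ = (−2.9) + (-0.628) + (+0.35) + (+0.297) + (+0.155) = -2.726 W/m²/K.
ΔT = −F/λ = −3.79/(-2.726) = 1.39 °C.

1.39 °C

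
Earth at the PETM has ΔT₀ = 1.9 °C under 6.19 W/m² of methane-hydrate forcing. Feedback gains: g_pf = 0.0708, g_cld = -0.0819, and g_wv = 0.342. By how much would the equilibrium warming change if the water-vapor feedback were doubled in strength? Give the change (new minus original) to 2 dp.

Original: g = 0.3309, ΔT = 1.9/(1−0.3309) = 2.8396 °C.
With doubled water-vapor: g' = 0.6729, ΔT' = 1.9/(1−0.6729) = 5.8086 °C.
Change = 5.8086 − 2.8396 = 2.97 °C.

2.97 °C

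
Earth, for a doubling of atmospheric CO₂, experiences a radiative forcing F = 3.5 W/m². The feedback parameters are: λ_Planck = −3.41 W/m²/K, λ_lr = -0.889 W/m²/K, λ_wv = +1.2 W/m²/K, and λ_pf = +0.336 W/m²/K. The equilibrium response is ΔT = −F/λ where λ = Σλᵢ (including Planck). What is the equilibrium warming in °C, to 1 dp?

Net feedback parameter λ = (−3.41) + (-0.889) + (+1.2) + (+0.336) = -2.763 W/m²/K.
ΔT = −F/λ = −3.5/(-2.763) = 1.3 °C.

1.3 °C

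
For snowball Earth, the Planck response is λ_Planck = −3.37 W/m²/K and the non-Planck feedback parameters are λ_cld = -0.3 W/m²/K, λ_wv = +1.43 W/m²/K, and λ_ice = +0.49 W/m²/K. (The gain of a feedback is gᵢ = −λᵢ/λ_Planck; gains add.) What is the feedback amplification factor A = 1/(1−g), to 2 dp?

1.93

Convert to gains: g_cld = -0.3/3.37 = -0.08902; g_wv = 1.43/3.37 = 0.4243; g_ice = 0.49/3.37 = 0.1454.
Total gain g = 0.48068.
A = 1/(1 − 0.48068) = 1.93.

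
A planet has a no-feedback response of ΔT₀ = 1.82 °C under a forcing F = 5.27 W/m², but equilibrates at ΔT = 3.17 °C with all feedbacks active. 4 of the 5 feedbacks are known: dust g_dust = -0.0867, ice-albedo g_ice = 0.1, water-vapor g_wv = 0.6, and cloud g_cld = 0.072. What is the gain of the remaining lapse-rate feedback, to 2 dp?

Amplification A = ΔT/ΔT₀ = 3.17/1.82 = 1.742.
Total gain g = 1 − 1/A = 1 − 1/1.742 = 0.4259.
Known gains sum to -0.0867 + 0.1 + 0.6 + 0.072 = 0.6853.
g_lr = 0.4259 − 0.6853 = -0.26.

-0.26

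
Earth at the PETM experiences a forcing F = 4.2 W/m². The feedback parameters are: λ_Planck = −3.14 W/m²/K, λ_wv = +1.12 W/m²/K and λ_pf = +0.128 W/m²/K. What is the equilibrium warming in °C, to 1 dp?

2.2 °C

Net feedback parameter λ = (−3.14) + (+1.12) + (+0.128) = -1.892 W/m²/K.
ΔT = −F/λ = −4.2/(-1.892) = 2.2 °C.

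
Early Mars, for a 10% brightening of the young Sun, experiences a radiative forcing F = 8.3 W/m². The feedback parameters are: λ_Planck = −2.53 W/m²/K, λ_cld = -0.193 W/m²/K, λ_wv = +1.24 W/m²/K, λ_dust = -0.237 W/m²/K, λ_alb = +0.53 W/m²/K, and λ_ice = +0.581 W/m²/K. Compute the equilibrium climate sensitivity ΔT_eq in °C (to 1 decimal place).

Net feedback parameter λ = (−2.53) + (-0.193) + (+1.24) + (-0.237) + (+0.53) + (+0.581) = -0.609 W/m²/K.
ΔT = −F/λ = −8.3/(-0.609) = 13.6 °C.

13.6 °C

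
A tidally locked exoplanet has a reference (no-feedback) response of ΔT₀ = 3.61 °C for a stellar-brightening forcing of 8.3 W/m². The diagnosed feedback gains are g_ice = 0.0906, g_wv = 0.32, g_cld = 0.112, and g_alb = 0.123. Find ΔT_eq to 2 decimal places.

Total gain g = 0.0906 + 0.32 + 0.112 + 0.123 = 0.6456.
Amplification A = 1/(1 − 0.6456) = 2.822.
ΔT = 3.61 × 2.822 = 10.19 °C.

10.19 °C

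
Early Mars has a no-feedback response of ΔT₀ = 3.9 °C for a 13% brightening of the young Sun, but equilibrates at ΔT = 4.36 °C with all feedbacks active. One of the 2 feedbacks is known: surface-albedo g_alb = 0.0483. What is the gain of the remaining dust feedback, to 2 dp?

0.06

Amplification A = ΔT/ΔT₀ = 4.36/3.9 = 1.118.
Total gain g = 1 − 1/A = 1 − 1/1.118 = 0.1055.
The known gain is 0.0483.
g_dust = 0.1055 − 0.0483 = 0.06.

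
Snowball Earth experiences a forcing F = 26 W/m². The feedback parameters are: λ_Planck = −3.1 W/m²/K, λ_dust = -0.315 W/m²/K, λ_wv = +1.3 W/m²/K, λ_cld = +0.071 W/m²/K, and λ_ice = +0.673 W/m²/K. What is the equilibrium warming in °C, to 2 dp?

Net feedback parameter λ = (−3.1) + (-0.315) + (+1.3) + (+0.071) + (+0.673) = -1.371 W/m²/K.
ΔT = −F/λ = −26/(-1.371) = 18.96 °C.

18.96 °C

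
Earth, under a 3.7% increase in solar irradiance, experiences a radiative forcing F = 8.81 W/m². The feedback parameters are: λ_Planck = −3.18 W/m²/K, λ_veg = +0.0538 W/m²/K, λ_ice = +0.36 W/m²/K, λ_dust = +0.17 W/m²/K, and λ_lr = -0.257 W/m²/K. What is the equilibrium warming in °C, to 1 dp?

3.1 °C

Net feedback parameter λ = (−3.18) + (+0.0538) + (+0.36) + (+0.17) + (-0.257) = -2.8532 W/m²/K.
ΔT = −F/λ = −8.81/(-2.8532) = 3.1 °C.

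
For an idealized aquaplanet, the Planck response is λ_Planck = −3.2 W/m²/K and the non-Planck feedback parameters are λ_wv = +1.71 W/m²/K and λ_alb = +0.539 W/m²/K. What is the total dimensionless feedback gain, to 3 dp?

Convert to gains: g_wv = 1.71/3.2 = 0.5344; g_alb = 0.539/3.2 = 0.1684.
Total gain g = 0.7028.

0.703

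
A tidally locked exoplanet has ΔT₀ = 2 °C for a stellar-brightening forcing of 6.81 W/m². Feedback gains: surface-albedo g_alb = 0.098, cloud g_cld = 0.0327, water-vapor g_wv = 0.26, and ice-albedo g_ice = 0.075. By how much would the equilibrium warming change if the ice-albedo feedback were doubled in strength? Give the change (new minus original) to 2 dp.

0.61 °C

Original: g = 0.4657, ΔT = 2/(1−0.4657) = 3.7432 °C.
With doubled ice-albedo: g' = 0.5407, ΔT' = 2/(1−0.5407) = 4.3545 °C.
Change = 4.3545 − 3.7432 = 0.61 °C.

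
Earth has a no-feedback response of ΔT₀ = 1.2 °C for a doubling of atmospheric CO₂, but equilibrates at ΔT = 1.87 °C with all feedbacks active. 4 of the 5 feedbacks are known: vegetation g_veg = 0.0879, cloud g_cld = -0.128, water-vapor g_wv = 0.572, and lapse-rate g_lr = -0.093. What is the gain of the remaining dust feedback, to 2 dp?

-0.08

Amplification A = ΔT/ΔT₀ = 1.87/1.2 = 1.558.
Total gain g = 1 − 1/A = 1 − 1/1.558 = 0.3582.
Known gains sum to 0.0879 − 0.128 + 0.572 − 0.093 = 0.4389.
g_dust = 0.3582 − 0.4389 = -0.08.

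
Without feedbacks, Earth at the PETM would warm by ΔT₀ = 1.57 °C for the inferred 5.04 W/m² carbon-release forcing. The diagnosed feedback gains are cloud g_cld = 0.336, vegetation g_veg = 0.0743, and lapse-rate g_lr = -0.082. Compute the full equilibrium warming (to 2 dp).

Total gain g = 0.336 + 0.0743 − 0.082 = 0.3283.
Amplification A = 1/(1 − 0.3283) = 1.489.
ΔT = 1.57 × 1.489 = 2.34 °C.

2.34 °C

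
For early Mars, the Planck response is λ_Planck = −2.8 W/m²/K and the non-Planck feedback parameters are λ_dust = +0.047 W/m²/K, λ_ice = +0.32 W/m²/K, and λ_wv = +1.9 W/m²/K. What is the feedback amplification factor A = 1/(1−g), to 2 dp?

Convert to gains: g_dust = 0.047/2.8 = 0.01679; g_ice = 0.32/2.8 = 0.1143; g_wv = 1.9/2.8 = 0.6786.
Total gain g = 0.80969.
A = 1/(1 − 0.80969) = 5.25.

5.25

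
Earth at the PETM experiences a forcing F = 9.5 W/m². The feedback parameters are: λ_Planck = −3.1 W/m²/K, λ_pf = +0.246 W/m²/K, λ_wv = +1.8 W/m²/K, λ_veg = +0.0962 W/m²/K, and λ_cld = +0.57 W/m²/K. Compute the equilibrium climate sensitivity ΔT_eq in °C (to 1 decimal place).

24.5 °C

Net feedback parameter λ = (−3.1) + (+0.246) + (+1.8) + (+0.0962) + (+0.57) = -0.3878 W/m²/K.
ΔT = −F/λ = −9.5/(-0.3878) = 24.5 °C.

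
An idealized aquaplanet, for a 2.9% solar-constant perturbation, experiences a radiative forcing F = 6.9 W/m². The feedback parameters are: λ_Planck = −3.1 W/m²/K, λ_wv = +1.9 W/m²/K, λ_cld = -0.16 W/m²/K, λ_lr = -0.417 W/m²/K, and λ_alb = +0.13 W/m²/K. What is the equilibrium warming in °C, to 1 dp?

Net feedback parameter λ = (−3.1) + (+1.9) + (-0.16) + (-0.417) + (+0.13) = -1.647 W/m²/K.
ΔT = −F/λ = −6.9/(-1.647) = 4.2 °C.

4.2 °C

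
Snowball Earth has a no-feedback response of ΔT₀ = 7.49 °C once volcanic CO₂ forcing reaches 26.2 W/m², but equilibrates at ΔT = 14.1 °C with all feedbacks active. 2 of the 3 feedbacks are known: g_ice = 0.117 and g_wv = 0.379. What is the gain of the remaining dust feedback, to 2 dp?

Amplification A = ΔT/ΔT₀ = 14.1/7.49 = 1.883.
Total gain g = 1 − 1/A = 1 − 1/1.883 = 0.4689.
Known gains sum to 0.117 + 0.379 = 0.496.
g_dust = 0.4689 − 0.496 = -0.03.

-0.03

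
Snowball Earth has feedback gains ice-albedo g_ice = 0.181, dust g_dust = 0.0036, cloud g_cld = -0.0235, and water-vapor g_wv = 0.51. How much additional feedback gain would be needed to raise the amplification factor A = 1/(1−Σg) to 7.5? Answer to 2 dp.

0.20

Current total gain = 0.6711.
Target gain for A = 7.5: g* = 1 − 1/7.5 = 0.8667.
Additional gain needed = 0.8667 − 0.6711 = 0.20.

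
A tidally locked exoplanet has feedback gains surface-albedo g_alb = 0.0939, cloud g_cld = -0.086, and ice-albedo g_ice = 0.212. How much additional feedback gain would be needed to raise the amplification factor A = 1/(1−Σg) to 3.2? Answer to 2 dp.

0.47

Current total gain = 0.2199.
Target gain for A = 3.2: g* = 1 − 1/3.2 = 0.6875.
Additional gain needed = 0.6875 − 0.2199 = 0.47.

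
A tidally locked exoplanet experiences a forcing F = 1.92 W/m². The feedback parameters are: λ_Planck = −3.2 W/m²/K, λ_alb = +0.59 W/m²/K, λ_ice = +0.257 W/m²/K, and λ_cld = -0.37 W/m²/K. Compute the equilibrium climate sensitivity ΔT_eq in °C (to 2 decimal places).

0.71 °C

Net feedback parameter λ = (−3.2) + (+0.59) + (+0.257) + (-0.37) = -2.723 W/m²/K.
ΔT = −F/λ = −1.92/(-2.723) = 0.71 °C.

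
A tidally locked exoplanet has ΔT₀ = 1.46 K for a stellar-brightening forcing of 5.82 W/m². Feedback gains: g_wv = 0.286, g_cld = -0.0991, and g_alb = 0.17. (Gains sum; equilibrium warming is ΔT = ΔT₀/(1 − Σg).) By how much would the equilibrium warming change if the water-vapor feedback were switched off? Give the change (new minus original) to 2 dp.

Original: g = 0.3569, ΔT = 1.46/(1−0.3569) = 2.2703 K.
Without water-vapor: g' = 0.0709, ΔT' = 1.46/(1−0.0709) = 1.5714 K.
Change = 1.5714 − 2.2703 = -0.70 K.

-0.70 K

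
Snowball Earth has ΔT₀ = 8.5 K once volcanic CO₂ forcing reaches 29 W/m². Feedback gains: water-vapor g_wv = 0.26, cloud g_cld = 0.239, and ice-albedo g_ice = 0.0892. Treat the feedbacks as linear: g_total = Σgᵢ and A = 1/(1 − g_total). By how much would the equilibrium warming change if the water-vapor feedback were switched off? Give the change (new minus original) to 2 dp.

Original: g = 0.5882, ΔT = 8.5/(1−0.5882) = 20.6411 K.
Without water-vapor: g' = 0.3282, ΔT' = 8.5/(1−0.3282) = 12.6526 K.
Change = 12.6526 − 20.6411 = -7.99 K.

-7.99 K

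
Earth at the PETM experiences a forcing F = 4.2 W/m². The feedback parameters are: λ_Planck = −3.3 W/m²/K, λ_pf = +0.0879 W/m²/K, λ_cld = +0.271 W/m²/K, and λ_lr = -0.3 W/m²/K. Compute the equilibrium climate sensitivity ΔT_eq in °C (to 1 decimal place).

Net feedback parameter λ = (−3.3) + (+0.0879) + (+0.271) + (-0.3) = -3.2411 W/m²/K.
ΔT = −F/λ = −4.2/(-3.2411) = 1.3 °C.

1.3 °C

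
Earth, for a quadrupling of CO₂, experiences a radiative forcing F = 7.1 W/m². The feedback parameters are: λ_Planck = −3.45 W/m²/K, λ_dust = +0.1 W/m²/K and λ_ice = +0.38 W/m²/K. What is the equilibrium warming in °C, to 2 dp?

Net feedback parameter λ = (−3.45) + (+0.1) + (+0.38) = -2.97 W/m²/K.
ΔT = −F/λ = −7.1/(-2.97) = 2.39 °C.

2.39 °C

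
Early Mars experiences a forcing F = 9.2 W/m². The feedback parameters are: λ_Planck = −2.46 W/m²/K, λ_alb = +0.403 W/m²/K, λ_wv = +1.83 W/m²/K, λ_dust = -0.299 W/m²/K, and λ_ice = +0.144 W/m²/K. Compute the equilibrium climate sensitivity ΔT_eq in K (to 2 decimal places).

Net feedback parameter λ = (−2.46) + (+0.403) + (+1.83) + (-0.299) + (+0.144) = -0.382 W/m²/K.
ΔT = −F/λ = −9.2/(-0.382) = 24.08 K.

24.08 K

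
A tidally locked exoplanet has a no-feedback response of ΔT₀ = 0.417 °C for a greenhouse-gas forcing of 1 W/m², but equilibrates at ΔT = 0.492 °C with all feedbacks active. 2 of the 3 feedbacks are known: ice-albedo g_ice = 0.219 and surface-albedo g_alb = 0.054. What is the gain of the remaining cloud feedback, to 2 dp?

Amplification A = ΔT/ΔT₀ = 0.492/0.417 = 1.18.
Total gain g = 1 − 1/A = 1 − 1/1.18 = 0.1525.
Known gains sum to 0.219 + 0.054 = 0.273.
g_cld = 0.1525 − 0.273 = -0.12.

-0.12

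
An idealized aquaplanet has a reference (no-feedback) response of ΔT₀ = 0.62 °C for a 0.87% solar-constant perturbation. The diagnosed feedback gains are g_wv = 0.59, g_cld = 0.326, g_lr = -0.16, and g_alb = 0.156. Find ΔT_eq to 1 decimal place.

Total gain g = 0.59 + 0.326 − 0.16 + 0.156 = 0.912.
Amplification A = 1/(1 − 0.912) = 11.36.
ΔT = 0.62 × 11.36 = 7.0 °C.

7.0 °C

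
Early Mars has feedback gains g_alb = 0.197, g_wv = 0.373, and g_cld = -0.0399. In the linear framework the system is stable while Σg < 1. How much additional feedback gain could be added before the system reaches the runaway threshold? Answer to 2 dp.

0.47

Current total gain = 0.197 + 0.373 − 0.0399 = 0.5301.
Margin to runaway = 1 − 0.5301 = 0.47.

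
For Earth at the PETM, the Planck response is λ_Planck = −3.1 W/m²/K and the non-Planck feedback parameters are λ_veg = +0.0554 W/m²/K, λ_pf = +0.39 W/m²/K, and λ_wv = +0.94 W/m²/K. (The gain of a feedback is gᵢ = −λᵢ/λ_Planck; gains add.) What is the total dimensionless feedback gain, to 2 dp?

0.45

Convert to gains: g_veg = 0.0554/3.1 = 0.01787; g_pf = 0.39/3.1 = 0.1258; g_wv = 0.94/3.1 = 0.3032.
Total gain g = 0.44687.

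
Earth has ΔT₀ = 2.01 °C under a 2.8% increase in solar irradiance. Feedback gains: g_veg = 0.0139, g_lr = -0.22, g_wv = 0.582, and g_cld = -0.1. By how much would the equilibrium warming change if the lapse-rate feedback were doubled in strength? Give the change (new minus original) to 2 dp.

Original: g = 0.2759, ΔT = 2.01/(1−0.2759) = 2.7759 °C.
With doubled lapse-rate: g' = 0.0559, ΔT' = 2.01/(1−0.0559) = 2.1290 °C.
Change = 2.1290 − 2.7759 = -0.65 °C.

-0.65 °C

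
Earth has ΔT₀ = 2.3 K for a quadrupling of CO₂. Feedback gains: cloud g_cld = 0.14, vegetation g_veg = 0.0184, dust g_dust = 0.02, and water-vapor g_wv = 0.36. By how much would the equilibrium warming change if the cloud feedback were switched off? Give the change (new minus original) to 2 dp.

-1.16 K

Original: g = 0.5384, ΔT = 2.3/(1−0.5384) = 4.9827 K.
Without cloud: g' = 0.3984, ΔT' = 2.3/(1−0.3984) = 3.8231 K.
Change = 3.8231 − 4.9827 = -1.16 K.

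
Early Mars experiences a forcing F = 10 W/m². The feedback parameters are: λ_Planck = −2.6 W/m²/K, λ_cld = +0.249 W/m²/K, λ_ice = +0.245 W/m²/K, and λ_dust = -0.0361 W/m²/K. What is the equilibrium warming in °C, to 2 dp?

4.67 °C

Net feedback parameter λ = (−2.6) + (+0.249) + (+0.245) + (-0.0361) = -2.1421 W/m²/K.
ΔT = −F/λ = −10/(-2.1421) = 4.67 °C.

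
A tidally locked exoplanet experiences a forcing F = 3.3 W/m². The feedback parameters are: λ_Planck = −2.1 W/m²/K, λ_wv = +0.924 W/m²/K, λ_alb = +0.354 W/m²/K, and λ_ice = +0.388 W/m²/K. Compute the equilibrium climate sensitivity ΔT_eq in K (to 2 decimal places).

7.60 K

Net feedback parameter λ = (−2.1) + (+0.924) + (+0.354) + (+0.388) = -0.434 W/m²/K.
ΔT = −F/λ = −3.3/(-0.434) = 7.60 K.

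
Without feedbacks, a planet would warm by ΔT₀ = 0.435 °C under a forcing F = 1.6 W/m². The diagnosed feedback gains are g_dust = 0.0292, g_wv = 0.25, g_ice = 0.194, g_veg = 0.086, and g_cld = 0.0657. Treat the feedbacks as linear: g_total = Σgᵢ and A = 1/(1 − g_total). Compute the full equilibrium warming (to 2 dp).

1.16 °C

Total gain g = 0.0292 + 0.25 + 0.194 + 0.086 + 0.0657 = 0.6249.
Amplification A = 1/(1 − 0.6249) = 2.666.
ΔT = 0.435 × 2.666 = 1.16 °C.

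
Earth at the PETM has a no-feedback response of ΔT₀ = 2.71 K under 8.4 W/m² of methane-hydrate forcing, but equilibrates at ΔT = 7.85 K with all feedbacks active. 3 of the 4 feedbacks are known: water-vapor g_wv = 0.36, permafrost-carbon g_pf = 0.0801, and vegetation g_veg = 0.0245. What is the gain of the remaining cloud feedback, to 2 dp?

0.19

Amplification A = ΔT/ΔT₀ = 7.85/2.71 = 2.897.
Total gain g = 1 − 1/A = 1 − 1/2.897 = 0.6548.
Known gains sum to 0.36 + 0.0801 + 0.0245 = 0.4646.
g_cld = 0.6548 − 0.4646 = 0.19.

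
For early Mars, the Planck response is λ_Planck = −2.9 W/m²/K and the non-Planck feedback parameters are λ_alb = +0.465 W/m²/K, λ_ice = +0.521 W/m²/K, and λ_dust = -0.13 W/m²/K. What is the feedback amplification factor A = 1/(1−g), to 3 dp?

Convert to gains: g_alb = 0.465/2.9 = 0.1603; g_ice = 0.521/2.9 = 0.1797; g_dust = -0.13/2.9 = -0.04483.
Total gain g = 0.29517.
A = 1/(1 − 0.29517) = 1.419.

1.419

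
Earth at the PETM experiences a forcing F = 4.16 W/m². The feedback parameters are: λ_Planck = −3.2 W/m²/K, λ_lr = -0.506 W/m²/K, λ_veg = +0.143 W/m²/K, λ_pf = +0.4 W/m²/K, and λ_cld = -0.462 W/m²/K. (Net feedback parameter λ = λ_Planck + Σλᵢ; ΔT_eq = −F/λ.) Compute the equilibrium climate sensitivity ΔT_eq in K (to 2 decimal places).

Net feedback parameter λ = (−3.2) + (-0.506) + (+0.143) + (+0.4) + (-0.462) = -3.625 W/m²/K.
ΔT = −F/λ = −4.16/(-3.625) = 1.15 K.

1.15 K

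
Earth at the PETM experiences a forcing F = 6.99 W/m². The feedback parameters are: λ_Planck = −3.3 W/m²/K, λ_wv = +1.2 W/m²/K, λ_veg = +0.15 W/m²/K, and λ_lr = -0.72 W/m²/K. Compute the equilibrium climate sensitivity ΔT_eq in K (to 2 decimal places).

Net feedback parameter λ = (−3.3) + (+1.2) + (+0.15) + (-0.72) = -2.67 W/m²/K.
ΔT = −F/λ = −6.99/(-2.67) = 2.62 K.

2.62 K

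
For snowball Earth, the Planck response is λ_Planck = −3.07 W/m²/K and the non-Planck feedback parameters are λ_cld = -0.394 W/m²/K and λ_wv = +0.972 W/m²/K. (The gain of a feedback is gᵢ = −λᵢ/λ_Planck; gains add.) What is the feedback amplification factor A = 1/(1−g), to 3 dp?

1.232

Convert to gains: g_cld = -0.394/3.07 = -0.1283; g_wv = 0.972/3.07 = 0.3166.
Total gain g = 0.1883.
A = 1/(1 − 0.1883) = 1.232.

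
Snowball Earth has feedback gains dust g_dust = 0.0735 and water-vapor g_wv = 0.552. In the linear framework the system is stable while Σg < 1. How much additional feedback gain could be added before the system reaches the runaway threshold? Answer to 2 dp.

0.37

Current total gain = 0.0735 + 0.552 = 0.6255.
Margin to runaway = 1 − 0.6255 = 0.37.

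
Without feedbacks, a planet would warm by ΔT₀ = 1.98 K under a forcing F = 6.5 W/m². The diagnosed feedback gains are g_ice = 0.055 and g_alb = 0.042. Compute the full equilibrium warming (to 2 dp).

2.19 K

Total gain g = 0.055 + 0.042 = 0.097.
Amplification A = 1/(1 − 0.097) = 1.107.
ΔT = 1.98 × 1.107 = 2.19 K.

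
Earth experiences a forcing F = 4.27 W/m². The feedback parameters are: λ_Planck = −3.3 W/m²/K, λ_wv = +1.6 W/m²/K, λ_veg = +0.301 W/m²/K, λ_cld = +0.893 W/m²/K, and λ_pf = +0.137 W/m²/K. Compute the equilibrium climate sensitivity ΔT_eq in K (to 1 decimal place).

11.6 K

Net feedback parameter λ = (−3.3) + (+1.6) + (+0.301) + (+0.893) + (+0.137) = -0.369 W/m²/K.
ΔT = −F/λ = −4.27/(-0.369) = 11.6 K.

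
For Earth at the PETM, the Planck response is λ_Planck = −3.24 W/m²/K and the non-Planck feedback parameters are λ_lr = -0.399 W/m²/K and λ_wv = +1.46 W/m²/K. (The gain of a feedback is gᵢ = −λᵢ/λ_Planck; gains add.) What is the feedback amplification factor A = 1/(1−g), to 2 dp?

Convert to gains: g_lr = -0.399/3.24 = -0.1231; g_wv = 1.46/3.24 = 0.4506.
Total gain g = 0.3275.
A = 1/(1 − 0.3275) = 1.49.

1.49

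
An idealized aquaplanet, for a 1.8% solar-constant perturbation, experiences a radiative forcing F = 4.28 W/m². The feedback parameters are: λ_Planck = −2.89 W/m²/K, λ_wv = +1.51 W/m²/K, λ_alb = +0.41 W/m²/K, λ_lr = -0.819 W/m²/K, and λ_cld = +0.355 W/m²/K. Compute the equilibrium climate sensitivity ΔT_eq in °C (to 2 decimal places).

2.98 °C

Net feedback parameter λ = (−2.89) + (+1.51) + (+0.41) + (-0.819) + (+0.355) = -1.434 W/m²/K.
ΔT = −F/λ = −4.28/(-1.434) = 2.98 °C.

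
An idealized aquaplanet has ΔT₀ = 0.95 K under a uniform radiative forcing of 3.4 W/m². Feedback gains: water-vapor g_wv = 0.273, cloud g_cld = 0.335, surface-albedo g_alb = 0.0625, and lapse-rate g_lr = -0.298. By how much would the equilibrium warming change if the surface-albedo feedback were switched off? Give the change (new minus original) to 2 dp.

Original: g = 0.3725, ΔT = 0.95/(1−0.3725) = 1.5139 K.
Without surface-albedo: g' = 0.31, ΔT' = 0.95/(1−0.31) = 1.3768 K.
Change = 1.3768 − 1.5139 = -0.14 K.

-0.14 K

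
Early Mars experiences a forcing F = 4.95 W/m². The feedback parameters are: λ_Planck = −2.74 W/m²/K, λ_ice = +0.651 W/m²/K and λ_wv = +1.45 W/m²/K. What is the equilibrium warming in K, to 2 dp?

Net feedback parameter λ = (−2.74) + (+0.651) + (+1.45) = -0.639 W/m²/K.
ΔT = −F/λ = −4.95/(-0.639) = 7.75 K.

7.75 K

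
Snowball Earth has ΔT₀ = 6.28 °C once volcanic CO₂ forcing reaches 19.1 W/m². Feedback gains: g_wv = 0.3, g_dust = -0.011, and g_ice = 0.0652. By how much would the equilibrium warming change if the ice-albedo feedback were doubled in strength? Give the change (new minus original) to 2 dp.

1.09 °C

Original: g = 0.3542, ΔT = 6.28/(1−0.3542) = 9.7244 °C.
With doubled ice-albedo: g' = 0.4194, ΔT' = 6.28/(1−0.4194) = 10.8164 °C.
Change = 10.8164 − 9.7244 = 1.09 °C.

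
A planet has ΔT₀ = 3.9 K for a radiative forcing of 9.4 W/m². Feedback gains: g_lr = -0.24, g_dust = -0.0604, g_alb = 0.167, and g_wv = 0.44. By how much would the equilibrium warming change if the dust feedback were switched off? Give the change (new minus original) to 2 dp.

0.54 K

Original: g = 0.3066, ΔT = 3.9/(1−0.3066) = 5.6245 K.
Without dust: g' = 0.367, ΔT' = 3.9/(1−0.367) = 6.1611 K.
Change = 6.1611 − 5.6245 = 0.54 K.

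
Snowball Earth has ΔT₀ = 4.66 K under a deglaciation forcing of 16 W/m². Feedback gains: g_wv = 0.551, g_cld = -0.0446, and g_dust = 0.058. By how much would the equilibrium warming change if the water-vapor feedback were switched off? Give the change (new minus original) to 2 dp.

Original: g = 0.5644, ΔT = 4.66/(1−0.5644) = 10.6979 K.
Without water-vapor: g' = 0.0134, ΔT' = 4.66/(1−0.0134) = 4.7233 K.
Change = 4.7233 − 10.6979 = -5.97 K.

-5.97 K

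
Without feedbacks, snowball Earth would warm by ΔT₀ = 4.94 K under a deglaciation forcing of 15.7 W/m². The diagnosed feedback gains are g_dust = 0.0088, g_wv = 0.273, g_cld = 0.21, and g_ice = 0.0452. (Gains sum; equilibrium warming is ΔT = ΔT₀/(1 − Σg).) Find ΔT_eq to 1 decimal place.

Total gain g = 0.0088 + 0.273 + 0.21 + 0.0452 = 0.537.
Amplification A = 1/(1 − 0.537) = 2.16.
ΔT = 4.94 × 2.16 = 10.7 K.

10.7 K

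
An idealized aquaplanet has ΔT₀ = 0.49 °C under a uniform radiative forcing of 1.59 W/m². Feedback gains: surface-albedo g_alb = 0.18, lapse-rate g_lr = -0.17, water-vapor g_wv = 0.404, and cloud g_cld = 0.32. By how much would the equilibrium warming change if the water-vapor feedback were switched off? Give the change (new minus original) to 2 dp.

-1.11 °C

Original: g = 0.734, ΔT = 0.49/(1−0.734) = 1.8421 °C.
Without water-vapor: g' = 0.33, ΔT' = 0.49/(1−0.33) = 0.7313 °C.
Change = 0.7313 − 1.8421 = -1.11 °C.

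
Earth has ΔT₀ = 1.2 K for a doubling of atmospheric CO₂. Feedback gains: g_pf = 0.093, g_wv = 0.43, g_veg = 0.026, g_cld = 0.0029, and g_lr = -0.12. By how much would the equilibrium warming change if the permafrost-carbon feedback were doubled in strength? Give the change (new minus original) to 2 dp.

0.41 K

Original: g = 0.4319, ΔT = 1.2/(1−0.4319) = 2.1123 K.
With doubled permafrost-carbon: g' = 0.5249, ΔT' = 1.2/(1−0.5249) = 2.5258 K.
Change = 2.5258 − 2.1123 = 0.41 K.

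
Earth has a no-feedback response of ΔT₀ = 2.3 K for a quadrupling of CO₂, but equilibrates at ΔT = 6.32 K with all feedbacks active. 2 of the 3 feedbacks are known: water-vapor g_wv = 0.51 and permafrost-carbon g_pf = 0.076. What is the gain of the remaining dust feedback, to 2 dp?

Amplification A = ΔT/ΔT₀ = 6.32/2.3 = 2.748.
Total gain g = 1 − 1/A = 1 − 1/2.748 = 0.6361.
Known gains sum to 0.51 + 0.076 = 0.586.
g_dust = 0.6361 − 0.586 = 0.05.

0.05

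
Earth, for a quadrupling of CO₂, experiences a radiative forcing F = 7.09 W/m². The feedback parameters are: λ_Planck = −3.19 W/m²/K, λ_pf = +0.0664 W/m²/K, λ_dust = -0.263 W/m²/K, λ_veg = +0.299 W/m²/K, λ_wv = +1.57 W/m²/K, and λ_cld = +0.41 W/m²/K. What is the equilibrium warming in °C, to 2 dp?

Net feedback parameter λ = (−3.19) + (+0.0664) + (-0.263) + (+0.299) + (+1.57) + (+0.41) = -1.1076 W/m²/K.
ΔT = −F/λ = −7.09/(-1.1076) = 6.40 °C.

6.40 °C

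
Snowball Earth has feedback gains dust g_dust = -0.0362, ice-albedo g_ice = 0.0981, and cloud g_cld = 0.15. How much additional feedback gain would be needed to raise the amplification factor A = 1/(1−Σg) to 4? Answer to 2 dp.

0.54

Current total gain = 0.2119.
Target gain for A = 4: g* = 1 − 1/4 = 0.75.
Additional gain needed = 0.75 − 0.2119 = 0.54.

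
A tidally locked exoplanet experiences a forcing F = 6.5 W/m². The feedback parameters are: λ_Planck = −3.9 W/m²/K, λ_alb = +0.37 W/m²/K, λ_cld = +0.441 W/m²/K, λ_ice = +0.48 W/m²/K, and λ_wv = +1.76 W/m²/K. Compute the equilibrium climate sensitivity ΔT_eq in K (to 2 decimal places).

7.66 K

Net feedback parameter λ = (−3.9) + (+0.37) + (+0.441) + (+0.48) + (+1.76) = -0.849 W/m²/K.
ΔT = −F/λ = −6.5/(-0.849) = 7.66 K.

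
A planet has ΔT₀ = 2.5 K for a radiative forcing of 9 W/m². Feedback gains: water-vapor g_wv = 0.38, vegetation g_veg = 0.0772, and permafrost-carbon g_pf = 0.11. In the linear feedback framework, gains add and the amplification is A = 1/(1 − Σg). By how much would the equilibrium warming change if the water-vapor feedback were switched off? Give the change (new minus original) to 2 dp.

-2.70 K

Original: g = 0.5672, ΔT = 2.5/(1−0.5672) = 5.7763 K.
Without water-vapor: g' = 0.1872, ΔT' = 2.5/(1−0.1872) = 3.0758 K.
Change = 3.0758 − 5.7763 = -2.70 K.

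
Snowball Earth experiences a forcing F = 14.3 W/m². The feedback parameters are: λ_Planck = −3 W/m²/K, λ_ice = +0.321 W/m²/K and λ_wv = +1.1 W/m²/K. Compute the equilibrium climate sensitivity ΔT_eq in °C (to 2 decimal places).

9.06 °C

Net feedback parameter λ = (−3) + (+0.321) + (+1.1) = -1.579 W/m²/K.
ΔT = −F/λ = −14.3/(-1.579) = 9.06 °C.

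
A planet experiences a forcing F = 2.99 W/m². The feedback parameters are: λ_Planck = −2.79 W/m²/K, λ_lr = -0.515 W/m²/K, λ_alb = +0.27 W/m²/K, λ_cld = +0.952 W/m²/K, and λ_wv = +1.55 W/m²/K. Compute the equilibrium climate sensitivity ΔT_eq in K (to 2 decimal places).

Net feedback parameter λ = (−2.79) + (-0.515) + (+0.27) + (+0.952) + (+1.55) = -0.533 W/m²/K.
ΔT = −F/λ = −2.99/(-0.533) = 5.61 K.

5.61 K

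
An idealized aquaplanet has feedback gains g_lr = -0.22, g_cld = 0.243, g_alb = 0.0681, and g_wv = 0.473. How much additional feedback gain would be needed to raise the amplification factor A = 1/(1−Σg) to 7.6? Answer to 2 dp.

Current total gain = 0.5641.
Target gain for A = 7.6: g* = 1 − 1/7.6 = 0.8684.
Additional gain needed = 0.8684 − 0.5641 = 0.30.

0.30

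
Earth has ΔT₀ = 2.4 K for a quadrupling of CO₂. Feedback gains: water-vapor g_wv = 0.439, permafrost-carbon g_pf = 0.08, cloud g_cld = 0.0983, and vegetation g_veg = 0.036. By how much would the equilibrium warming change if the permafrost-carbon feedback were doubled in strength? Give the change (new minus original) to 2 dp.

2.08 K

Original: g = 0.6533, ΔT = 2.4/(1−0.6533) = 6.9224 K.
With doubled permafrost-carbon: g' = 0.7333, ΔT' = 2.4/(1−0.7333) = 8.9989 K.
Change = 8.9989 − 6.9224 = 2.08 K.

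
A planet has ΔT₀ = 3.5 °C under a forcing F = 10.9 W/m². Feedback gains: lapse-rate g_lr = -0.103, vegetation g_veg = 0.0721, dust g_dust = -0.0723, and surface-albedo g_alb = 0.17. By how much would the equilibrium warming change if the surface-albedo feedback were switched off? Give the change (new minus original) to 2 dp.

Original: g = 0.0668, ΔT = 3.5/(1−0.0668) = 3.7505 °C.
Without surface-albedo: g' = -0.1032, ΔT' = 3.5/(1+0.1032) = 3.1726 °C.
Change = 3.1726 − 3.7505 = -0.58 °C.

-0.58 °C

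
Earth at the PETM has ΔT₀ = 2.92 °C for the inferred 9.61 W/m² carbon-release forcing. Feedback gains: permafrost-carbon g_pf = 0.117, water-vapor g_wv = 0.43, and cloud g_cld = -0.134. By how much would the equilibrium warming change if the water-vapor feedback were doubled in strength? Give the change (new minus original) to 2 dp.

13.62 °C

Original: g = 0.413, ΔT = 2.92/(1−0.413) = 4.9744 °C.
With doubled water-vapor: g' = 0.843, ΔT' = 2.92/(1−0.843) = 18.5987 °C.
Change = 18.5987 − 4.9744 = 13.62 °C.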